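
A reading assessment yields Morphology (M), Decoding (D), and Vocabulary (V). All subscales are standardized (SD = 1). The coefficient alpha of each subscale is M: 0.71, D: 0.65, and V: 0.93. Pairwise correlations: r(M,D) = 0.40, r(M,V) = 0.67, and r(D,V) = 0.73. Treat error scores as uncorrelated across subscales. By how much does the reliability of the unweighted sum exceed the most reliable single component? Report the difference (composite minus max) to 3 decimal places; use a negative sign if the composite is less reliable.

-0.038

Var(sum) = 3 + 3.6 = 6.6; true-score variance = 2.29 + 3.6 = 5.89; composite reliability = 0.8924.
Max component reliability = 0.9300.
Difference = 0.8924 − 0.9300 = -0.038.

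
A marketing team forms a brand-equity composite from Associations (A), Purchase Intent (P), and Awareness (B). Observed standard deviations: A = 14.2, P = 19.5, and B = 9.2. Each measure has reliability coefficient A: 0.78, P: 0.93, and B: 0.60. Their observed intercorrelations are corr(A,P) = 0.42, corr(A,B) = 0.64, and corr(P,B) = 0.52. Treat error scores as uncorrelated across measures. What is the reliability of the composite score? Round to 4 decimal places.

Var(A+P+B) = 14.2² + 19.5² + 9.2² + 2·[14.2·19.5·0.42 + 14.2·9.2·0.64 + 19.5·9.2·0.52] = 666.53 + 586.391 = 1252.92.
With uncorrelated errors the cross-covariances are all true-score covariance, so they carry over unchanged; only the diagonal terms shrink to ρᵢσᵢ².
True-score variance = [14.2²·0.78 + 19.5²·0.93 + 9.2²·0.60] + 586.391 = 561.696 + 586.391 = 1148.09.
Reliability = 1148.09 / 1252.92 = 0.9163.

0.9163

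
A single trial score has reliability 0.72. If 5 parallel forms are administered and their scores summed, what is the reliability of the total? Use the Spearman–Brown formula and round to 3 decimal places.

ρ_k = kρ / (1 + (k−1)ρ) = 5·0.72 / (1 + 4·0.72) = 3.600 / 3.880 = 0.928.

0.928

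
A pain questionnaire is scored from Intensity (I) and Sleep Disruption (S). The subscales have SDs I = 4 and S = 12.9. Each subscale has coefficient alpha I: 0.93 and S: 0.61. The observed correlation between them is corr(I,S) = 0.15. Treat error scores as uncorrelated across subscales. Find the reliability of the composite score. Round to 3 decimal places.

Var(I+S) = 4² + 12.9² + 2·[4·12.9·0.15] = 182.41 + 15.48 = 197.89.
With uncorrelated errors the cross-covariances are all true-score covariance, so they carry over unchanged; only the diagonal terms shrink to ρᵢσᵢ².
True-score variance = [4²·0.93 + 12.9²·0.61] + 15.48 = 116.39 + 15.48 = 131.87.
Reliability = 131.87 / 197.89 = 0.666.

0.666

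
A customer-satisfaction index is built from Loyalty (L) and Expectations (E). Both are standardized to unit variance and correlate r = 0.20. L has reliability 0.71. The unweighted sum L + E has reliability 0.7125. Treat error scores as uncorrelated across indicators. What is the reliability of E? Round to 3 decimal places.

0.600

Var(L+E) = 2 + 2·0.20 = 2.400.
True-score variance = ρ_L + ρ_E + 2·0.20, so 0.7125 = (0.71 + ρ_E + 0.40) / 2.400.
ρ_E = 0.7125·2.400 − 0.71 − 0.40 = 0.600.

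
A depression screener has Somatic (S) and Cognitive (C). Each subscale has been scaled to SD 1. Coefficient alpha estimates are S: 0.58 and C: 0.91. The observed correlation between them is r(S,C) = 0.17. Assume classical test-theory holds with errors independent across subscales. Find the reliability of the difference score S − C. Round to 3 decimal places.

0.693

Var(S−C) = 1 + 1 − 2·0.17 = 2 − 0.34 = 1.66.
Under uncorrelated errors the observed covariances equal the true-score covariances, so only the own-variance terms attenuate.
True-score variance = [0.58 + 0.91] − 0.34 = 1.49 − 0.34 = 1.15.
Reliability = 1.15 / 1.66 = 0.693.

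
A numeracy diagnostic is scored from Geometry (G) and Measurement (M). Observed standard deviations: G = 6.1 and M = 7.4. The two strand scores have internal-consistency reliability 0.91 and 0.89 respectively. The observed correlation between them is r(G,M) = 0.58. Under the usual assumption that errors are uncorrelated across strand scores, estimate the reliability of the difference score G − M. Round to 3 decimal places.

0.763

Var(G−M) = 6.1² + 7.4² − 2·6.1·7.4·0.58 = 91.97 − 52.3624 = 39.6076.
Because errors are independent across components, Cov(Tᵢ,Tⱼ) = Cov(Xᵢ,Xⱼ); the off-diagonal part of the true-score variance is the same as above.
True-score variance = [6.1²·0.91 + 7.4²·0.89] − 52.3624 = 82.5975 − 52.3624 = 30.2351.
Reliability = 30.2351 / 39.6076 = 0.763.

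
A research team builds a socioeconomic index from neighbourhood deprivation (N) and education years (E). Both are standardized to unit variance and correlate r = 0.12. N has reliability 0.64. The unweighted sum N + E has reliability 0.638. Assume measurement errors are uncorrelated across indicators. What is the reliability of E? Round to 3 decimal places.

0.549

Var(N+E) = 2 + 2·0.12 = 2.240.
True-score variance = ρ_N + ρ_E + 2·0.12, so 0.638 = (0.64 + ρ_E + 0.24) / 2.240.
ρ_E = 0.638·2.240 − 0.64 − 0.24 = 0.549.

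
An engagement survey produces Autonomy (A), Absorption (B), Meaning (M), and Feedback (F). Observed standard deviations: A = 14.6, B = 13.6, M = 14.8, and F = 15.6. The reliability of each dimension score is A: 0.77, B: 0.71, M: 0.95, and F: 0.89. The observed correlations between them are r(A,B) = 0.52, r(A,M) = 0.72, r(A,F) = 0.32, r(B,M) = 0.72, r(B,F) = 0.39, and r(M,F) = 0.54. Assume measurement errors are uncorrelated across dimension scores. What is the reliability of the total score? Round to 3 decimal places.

0.937

Var(A+B+M+F) = 14.6² + 13.6² + 14.8² + 15.6² + 2·[14.6·13.6·0.52 + 14.6·14.8·0.72 + 14.6·15.6·0.32 + 13.6·14.8·0.72 + 13.6·15.6·0.39 + 14.8·15.6·0.54] = 860.52 + 1368.1 = 2228.62.
Because errors are independent across components, Cov(Tᵢ,Tⱼ) = Cov(Xᵢ,Xⱼ); the off-diagonal part of the true-score variance is the same as above.
True-score variance = [14.6²·0.77 + 13.6²·0.71 + 14.8²·0.95 + 15.6²·0.89] + 1368.1 = 720.133 + 1368.1 = 2088.24.
Reliability = 2088.24 / 2228.62 = 0.937.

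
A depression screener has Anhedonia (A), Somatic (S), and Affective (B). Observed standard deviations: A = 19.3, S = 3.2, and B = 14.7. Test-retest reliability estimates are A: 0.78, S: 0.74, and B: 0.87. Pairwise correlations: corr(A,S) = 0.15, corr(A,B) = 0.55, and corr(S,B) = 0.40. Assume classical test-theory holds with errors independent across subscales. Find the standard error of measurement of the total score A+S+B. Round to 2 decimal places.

10.62

Var(total) = 598.82 + 368.241 = 967.061.
True-score variance = 486.118 + 368.241 = 854.359, so reliability = 0.8835.
Error variance = 967.061 − 854.359 = 112.702; SEM = √112.702 = 10.62.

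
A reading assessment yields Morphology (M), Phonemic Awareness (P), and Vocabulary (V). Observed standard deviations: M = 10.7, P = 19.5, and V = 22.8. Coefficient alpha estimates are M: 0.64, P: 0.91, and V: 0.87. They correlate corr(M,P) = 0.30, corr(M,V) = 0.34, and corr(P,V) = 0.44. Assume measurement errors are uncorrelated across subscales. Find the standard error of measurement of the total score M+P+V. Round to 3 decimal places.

11.959

Var(total) = 1014.58 + 682.331 = 1696.91.
True-score variance = 871.562 + 682.331 = 1553.89, so reliability = 0.9157.
Error variance = 1696.91 − 1553.89 = 143.018; SEM = √143.018 = 11.959.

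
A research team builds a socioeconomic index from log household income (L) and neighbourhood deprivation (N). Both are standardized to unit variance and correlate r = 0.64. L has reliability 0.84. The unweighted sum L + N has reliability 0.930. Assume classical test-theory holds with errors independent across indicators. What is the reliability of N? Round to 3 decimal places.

0.930

Var(L+N) = 2 + 2·0.64 = 3.280.
True-score variance = ρ_L + ρ_N + 2·0.64, so 0.930 = (0.84 + ρ_N + 1.28) / 3.280.
ρ_N = 0.930·3.280 − 0.84 − 1.28 = 0.930.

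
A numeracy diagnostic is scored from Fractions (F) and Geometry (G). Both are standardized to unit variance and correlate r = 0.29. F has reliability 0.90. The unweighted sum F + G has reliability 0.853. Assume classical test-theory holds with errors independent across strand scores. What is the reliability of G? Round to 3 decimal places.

0.721

Var(F+G) = 2 + 2·0.29 = 2.580.
True-score variance = ρ_F + ρ_G + 2·0.29, so 0.853 = (0.90 + ρ_G + 0.58) / 2.580.
ρ_G = 0.853·2.580 − 0.90 − 0.58 = 0.721.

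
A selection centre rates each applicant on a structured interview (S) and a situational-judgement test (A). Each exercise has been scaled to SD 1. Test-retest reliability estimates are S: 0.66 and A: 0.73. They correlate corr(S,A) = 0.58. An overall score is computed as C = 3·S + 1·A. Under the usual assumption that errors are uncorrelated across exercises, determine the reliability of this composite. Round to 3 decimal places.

Var(C) = 3² + 1 + 2·[3·0.58] = 10 + 3.48 = 13.48.
With uncorrelated errors the cross-covariances are all true-score covariance, so they carry over unchanged; only the diagonal terms shrink to ρᵢσᵢ².
True-score variance = [3²·0.66 + 0.73] + 3.48 = 6.67 + 3.48 = 10.15.
Reliability = 10.15 / 13.48 = 0.753.

0.753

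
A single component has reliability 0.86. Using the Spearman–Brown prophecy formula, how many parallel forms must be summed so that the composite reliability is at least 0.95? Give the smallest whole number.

4

k ≥ ρ*(1−ρ₁)/(ρ₁(1−ρ*)) = 0.95·0.14 / (0.86·0.05) = 3.093.
Smallest integer k = 4.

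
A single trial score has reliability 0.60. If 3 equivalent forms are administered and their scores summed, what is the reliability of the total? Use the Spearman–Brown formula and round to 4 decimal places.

ρ_k = kρ / (1 + (k−1)ρ) = 3·0.60 / (1 + 2·0.60) = 1.800 / 2.200 = 0.8182.

0.8182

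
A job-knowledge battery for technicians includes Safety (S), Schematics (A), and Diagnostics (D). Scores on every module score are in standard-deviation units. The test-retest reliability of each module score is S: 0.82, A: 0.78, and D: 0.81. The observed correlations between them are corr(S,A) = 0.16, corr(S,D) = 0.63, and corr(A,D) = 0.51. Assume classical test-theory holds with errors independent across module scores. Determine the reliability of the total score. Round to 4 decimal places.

0.8946

Var(S+A+D) = 3 + 2·[0.16 + 0.63 + 0.51] = 3 + 2.6 = 5.6.
With uncorrelated errors the cross-covariances are all true-score covariance, so they carry over unchanged; only the diagonal terms shrink to ρᵢσᵢ².
True-score variance = [0.82 + 0.78 + 0.81] + 2.6 = 2.41 + 2.6 = 5.01.
Reliability = 5.01 / 5.6 = 0.8946.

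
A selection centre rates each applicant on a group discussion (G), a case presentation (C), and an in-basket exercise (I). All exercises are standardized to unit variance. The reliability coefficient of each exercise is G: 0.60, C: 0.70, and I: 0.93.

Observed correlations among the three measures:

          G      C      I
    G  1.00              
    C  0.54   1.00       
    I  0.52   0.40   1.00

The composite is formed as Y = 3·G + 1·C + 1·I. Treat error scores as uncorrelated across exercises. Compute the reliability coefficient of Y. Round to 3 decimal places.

0.781

Var(Y) = 3² + 1 + 1 + 2·[3·0.54 + 3·0.52 + 0.40] = 11 + 7.16 = 18.16.
Because errors are independent across components, Cov(Tᵢ,Tⱼ) = Cov(Xᵢ,Xⱼ); the off-diagonal part of the true-score variance is the same as above.
True-score variance = [3²·0.60 + 0.70 + 0.93] + 7.16 = 7.03 + 7.16 = 14.19.
Reliability = 14.19 / 18.16 = 0.781.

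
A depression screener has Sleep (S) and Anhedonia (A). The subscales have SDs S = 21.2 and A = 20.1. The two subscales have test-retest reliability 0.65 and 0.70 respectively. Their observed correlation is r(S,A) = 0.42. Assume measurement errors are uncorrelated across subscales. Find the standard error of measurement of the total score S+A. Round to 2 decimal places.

16.69

Var(total) = 853.45 + 357.941 = 1211.39.
True-score variance = 574.943 + 357.941 = 932.884, so reliability = 0.7701.
Error variance = 1211.39 − 932.884 = 278.507; SEM = √278.507 = 16.69.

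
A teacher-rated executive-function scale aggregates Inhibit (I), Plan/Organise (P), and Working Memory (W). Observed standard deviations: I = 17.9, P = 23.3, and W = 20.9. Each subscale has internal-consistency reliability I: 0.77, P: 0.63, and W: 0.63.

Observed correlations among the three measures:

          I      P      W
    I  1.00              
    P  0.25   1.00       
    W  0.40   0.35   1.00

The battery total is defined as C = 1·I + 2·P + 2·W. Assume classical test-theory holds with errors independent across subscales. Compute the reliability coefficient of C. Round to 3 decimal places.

Var(C) = 17.9² + 2²·23.3² + 2²·20.9² + 2·[2·17.9·23.3·0.25 + 2·17.9·20.9·0.40 + 4·23.3·20.9·0.35] = 4239.21 + 2379.16 = 6618.37.
Under uncorrelated errors the observed covariances equal the true-score covariances, so only the own-variance terms attenuate.
True-score variance = [17.9²·0.77 + 2²·23.3²·0.63 + 2²·20.9²·0.63] + 2379.16 = 2715.56 + 2379.16 = 5094.72.
Reliability = 5094.72 / 6618.37 = 0.770.

0.770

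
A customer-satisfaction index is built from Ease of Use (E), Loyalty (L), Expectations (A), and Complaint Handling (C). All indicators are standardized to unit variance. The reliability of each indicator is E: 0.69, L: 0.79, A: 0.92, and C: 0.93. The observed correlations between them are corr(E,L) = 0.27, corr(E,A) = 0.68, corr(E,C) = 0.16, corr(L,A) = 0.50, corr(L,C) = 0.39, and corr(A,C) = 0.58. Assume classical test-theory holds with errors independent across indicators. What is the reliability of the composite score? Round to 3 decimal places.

0.927

Var(E+L+A+C) = 4 + 2·[0.27 + 0.68 + 0.16 + 0.50 + 0.39 + 0.58] = 4 + 5.16 = 9.16.
Under uncorrelated errors the observed covariances equal the true-score covariances, so only the own-variance terms attenuate.
True-score variance = [0.69 + 0.79 + 0.92 + 0.93] + 5.16 = 3.33 + 5.16 = 8.49.
Reliability = 8.49 / 9.16 = 0.927.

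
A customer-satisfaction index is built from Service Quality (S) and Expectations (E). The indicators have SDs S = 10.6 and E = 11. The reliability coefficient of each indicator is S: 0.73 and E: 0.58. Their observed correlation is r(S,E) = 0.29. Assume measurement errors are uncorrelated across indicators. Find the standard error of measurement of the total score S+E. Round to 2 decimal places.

9.01

Var(total) = 233.36 + 67.628 = 300.988.
True-score variance = 152.203 + 67.628 = 219.831, so reliability = 0.7304.
Error variance = 300.988 − 219.831 = 81.1572; SEM = √81.1572 = 9.01.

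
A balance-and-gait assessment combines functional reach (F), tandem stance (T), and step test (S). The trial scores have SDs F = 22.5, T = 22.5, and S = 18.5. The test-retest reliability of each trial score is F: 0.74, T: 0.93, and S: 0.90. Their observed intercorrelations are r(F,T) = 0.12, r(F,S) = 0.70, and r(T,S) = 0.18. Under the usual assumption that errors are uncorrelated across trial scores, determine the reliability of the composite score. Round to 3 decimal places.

Var(F+T+S) = 22.5² + 22.5² + 18.5² + 2·[22.5·22.5·0.12 + 22.5·18.5·0.70 + 22.5·18.5·0.18] = 1354.75 + 854.1 = 2208.85.
Because errors are independent across components, Cov(Tᵢ,Tⱼ) = Cov(Xᵢ,Xⱼ); the off-diagonal part of the true-score variance is the same as above.
True-score variance = [22.5²·0.74 + 22.5²·0.93 + 18.5²·0.90] + 854.1 = 1153.46 + 854.1 = 2007.56.
Reliability = 2007.56 / 2208.85 = 0.909.

0.909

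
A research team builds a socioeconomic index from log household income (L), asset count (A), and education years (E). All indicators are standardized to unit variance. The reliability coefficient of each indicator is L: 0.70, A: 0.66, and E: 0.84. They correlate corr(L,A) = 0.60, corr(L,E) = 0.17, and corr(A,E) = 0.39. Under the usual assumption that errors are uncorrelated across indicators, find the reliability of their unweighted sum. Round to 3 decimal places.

0.850

Var(L+A+E) = 3 + 2·[0.60 + 0.17 + 0.39] = 3 + 2.32 = 5.32.
Because errors are independent across components, Cov(Tᵢ,Tⱼ) = Cov(Xᵢ,Xⱼ); the off-diagonal part of the true-score variance is the same as above.
True-score variance = [0.70 + 0.66 + 0.84] + 2.32 = 2.2 + 2.32 = 4.52.
Reliability = 4.52 / 5.32 = 0.850.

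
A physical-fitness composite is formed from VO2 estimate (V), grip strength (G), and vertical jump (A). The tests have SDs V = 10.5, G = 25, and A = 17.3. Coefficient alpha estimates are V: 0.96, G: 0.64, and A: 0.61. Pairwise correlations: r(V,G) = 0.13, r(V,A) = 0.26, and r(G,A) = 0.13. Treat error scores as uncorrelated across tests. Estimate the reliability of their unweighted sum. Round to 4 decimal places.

Var(V+G+A) = 10.5² + 25² + 17.3² + 2·[10.5·25·0.13 + 10.5·17.3·0.26 + 25·17.3·0.13] = 1034.54 + 275.158 = 1309.7.
Because errors are independent across components, Cov(Tᵢ,Tⱼ) = Cov(Xᵢ,Xⱼ); the off-diagonal part of the true-score variance is the same as above.
True-score variance = [10.5²·0.96 + 25²·0.64 + 17.3²·0.61] + 275.158 = 688.407 + 275.158 = 963.565.
Reliability = 963.565 / 1309.7 = 0.7357.

0.7357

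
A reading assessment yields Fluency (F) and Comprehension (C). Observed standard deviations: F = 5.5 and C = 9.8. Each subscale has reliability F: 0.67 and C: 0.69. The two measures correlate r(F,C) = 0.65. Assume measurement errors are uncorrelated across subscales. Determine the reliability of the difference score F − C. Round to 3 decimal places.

Var(F−C) = 5.5² + 9.8² − 2·5.5·9.8·0.65 = 126.29 − 70.07 = 56.22.
Under uncorrelated errors the observed covariances equal the true-score covariances, so only the own-variance terms attenuate.
True-score variance = [5.5²·0.67 + 9.8²·0.69] − 70.07 = 86.5351 − 70.07 = 16.4651.
Reliability = 16.4651 / 56.22 = 0.293.

0.293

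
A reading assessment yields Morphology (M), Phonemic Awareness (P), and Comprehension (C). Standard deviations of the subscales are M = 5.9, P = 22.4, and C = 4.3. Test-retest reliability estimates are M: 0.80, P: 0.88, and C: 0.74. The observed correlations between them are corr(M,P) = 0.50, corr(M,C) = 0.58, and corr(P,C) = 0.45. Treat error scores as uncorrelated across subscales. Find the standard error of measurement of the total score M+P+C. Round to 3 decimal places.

8.484

Var(total) = 555.06 + 248.277 = 803.337.
True-score variance = 483.079 + 248.277 = 731.357, so reliability = 0.9104.
Error variance = 803.337 − 731.357 = 71.9806; SEM = √71.9806 = 8.484.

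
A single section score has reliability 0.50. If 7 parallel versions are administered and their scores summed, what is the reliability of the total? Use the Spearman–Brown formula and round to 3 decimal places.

ρ_k = kρ / (1 + (k−1)ρ) = 7·0.50 / (1 + 6·0.50) = 3.500 / 4.000 = 0.875.

0.875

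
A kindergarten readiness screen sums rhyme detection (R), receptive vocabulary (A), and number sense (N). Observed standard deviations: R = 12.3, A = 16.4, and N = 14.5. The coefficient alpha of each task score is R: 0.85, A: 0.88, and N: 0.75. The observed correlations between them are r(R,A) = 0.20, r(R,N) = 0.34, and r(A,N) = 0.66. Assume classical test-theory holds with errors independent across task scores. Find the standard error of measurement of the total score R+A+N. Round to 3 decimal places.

Var(total) = 630.5 + 515.862 = 1146.36.
True-score variance = 522.969 + 515.862 = 1038.83, so reliability = 0.9062.
Error variance = 1146.36 − 1038.83 = 107.531; SEM = √107.531 = 10.370.

10.370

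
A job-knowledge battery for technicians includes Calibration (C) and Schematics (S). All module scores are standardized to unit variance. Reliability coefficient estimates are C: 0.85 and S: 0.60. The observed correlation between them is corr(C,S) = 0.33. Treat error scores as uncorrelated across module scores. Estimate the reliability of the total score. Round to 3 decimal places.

Var(C+S) = 2 + 2·[0.33] = 2 + 0.66 = 2.66.
Under uncorrelated errors the observed covariances equal the true-score covariances, so only the own-variance terms attenuate.
True-score variance = [0.85 + 0.60] + 0.66 = 1.45 + 0.66 = 2.11.
Reliability = 2.11 / 2.66 = 0.793.

0.793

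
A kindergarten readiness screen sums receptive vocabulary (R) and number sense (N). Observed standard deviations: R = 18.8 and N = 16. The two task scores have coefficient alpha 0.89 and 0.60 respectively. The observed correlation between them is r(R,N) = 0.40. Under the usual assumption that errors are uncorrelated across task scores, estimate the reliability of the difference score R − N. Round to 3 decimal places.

Var(R−N) = 18.8² + 16² − 2·18.8·16·0.40 = 609.44 − 240.64 = 368.8.
Under uncorrelated errors the observed covariances equal the true-score covariances, so only the own-variance terms attenuate.
True-score variance = [18.8²·0.89 + 16²·0.60] − 240.64 = 468.162 − 240.64 = 227.522.
Reliability = 227.522 / 368.8 = 0.617.

0.617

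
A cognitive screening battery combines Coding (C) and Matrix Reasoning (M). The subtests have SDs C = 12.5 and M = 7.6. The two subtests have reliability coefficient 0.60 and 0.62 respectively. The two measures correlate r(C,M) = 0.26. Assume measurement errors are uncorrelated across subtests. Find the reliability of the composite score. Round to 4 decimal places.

Var(C+M) = 12.5² + 7.6² + 2·[12.5·7.6·0.26] = 214.01 + 49.4 = 263.41.
With uncorrelated errors the cross-covariances are all true-score covariance, so they carry over unchanged; only the diagonal terms shrink to ρᵢσᵢ².
True-score variance = [12.5²·0.60 + 7.6²·0.62] + 49.4 = 129.561 + 49.4 = 178.961.
Reliability = 178.961 / 263.41 = 0.6794.

0.6794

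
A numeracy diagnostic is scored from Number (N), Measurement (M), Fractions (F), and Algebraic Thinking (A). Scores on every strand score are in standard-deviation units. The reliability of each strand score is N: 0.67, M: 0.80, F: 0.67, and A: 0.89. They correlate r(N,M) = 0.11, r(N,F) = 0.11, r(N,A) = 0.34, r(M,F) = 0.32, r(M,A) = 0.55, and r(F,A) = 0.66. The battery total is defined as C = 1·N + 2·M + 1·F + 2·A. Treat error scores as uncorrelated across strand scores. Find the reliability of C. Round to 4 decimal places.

0.9066

Var(C) = 1 + 2² + 1 + 2² + 2·[2·0.11 + 0.11 + 2·0.34 + 2·0.32 + 4·0.55 + 2·0.66] = 10 + 10.34 = 20.34.
With uncorrelated errors the cross-covariances are all true-score covariance, so they carry over unchanged; only the diagonal terms shrink to ρᵢσᵢ².
True-score variance = [0.67 + 2²·0.80 + 0.67 + 2²·0.89] + 10.34 = 8.1 + 10.34 = 18.44.
Reliability = 18.44 / 20.34 = 0.9066.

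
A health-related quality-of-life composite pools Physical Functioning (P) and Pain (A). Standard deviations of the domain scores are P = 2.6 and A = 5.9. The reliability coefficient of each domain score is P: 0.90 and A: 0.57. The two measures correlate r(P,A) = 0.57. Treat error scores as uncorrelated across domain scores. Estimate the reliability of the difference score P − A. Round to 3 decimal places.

Var(P−A) = 2.6² + 5.9² − 2·2.6·5.9·0.57 = 41.57 − 17.4876 = 24.0824.
With uncorrelated errors the cross-covariances are all true-score covariance, so they carry over unchanged; only the diagonal terms shrink to ρᵢσᵢ².
True-score variance = [2.6²·0.90 + 5.9²·0.57] − 17.4876 = 25.9257 − 17.4876 = 8.4381.
Reliability = 8.4381 / 24.0824 = 0.350.

0.350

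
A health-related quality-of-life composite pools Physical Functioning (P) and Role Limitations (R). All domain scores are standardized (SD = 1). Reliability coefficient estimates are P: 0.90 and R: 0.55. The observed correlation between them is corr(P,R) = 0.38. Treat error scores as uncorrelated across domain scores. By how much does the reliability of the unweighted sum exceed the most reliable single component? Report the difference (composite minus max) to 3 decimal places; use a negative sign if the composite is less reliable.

Var(sum) = 2 + 0.76 = 2.76; true-score variance = 1.45 + 0.76 = 2.21; composite reliability = 0.8007.
Max component reliability = 0.9000.
Difference = 0.8007 − 0.9000 = -0.099.

-0.099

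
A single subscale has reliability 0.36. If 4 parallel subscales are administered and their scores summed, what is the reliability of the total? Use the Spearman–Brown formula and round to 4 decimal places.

ρ_k = kρ / (1 + (k−1)ρ) = 4·0.36 / (1 + 3·0.36) = 1.440 / 2.080 = 0.6923.

0.6923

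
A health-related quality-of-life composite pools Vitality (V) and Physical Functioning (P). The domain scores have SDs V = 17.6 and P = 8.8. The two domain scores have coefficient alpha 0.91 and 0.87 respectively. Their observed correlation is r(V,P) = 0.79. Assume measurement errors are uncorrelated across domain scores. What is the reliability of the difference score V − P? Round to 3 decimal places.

0.734

Var(V−P) = 17.6² + 8.8² − 2·17.6·8.8·0.79 = 387.2 − 244.71 = 142.49.
Because errors are independent across components, Cov(Tᵢ,Tⱼ) = Cov(Xᵢ,Xⱼ); the off-diagonal part of the true-score variance is the same as above.
True-score variance = [17.6²·0.91 + 8.8²·0.87] − 244.71 = 349.254 − 244.71 = 104.544.
Reliability = 104.544 / 142.49 = 0.734.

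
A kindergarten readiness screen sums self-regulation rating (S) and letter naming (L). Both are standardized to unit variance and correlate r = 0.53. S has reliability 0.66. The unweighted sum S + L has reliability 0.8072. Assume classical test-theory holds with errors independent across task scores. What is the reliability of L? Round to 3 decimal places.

0.750

Var(S+L) = 2 + 2·0.53 = 3.060.
True-score variance = ρ_S + ρ_L + 2·0.53, so 0.8072 = (0.66 + ρ_L + 1.06) / 3.060.
ρ_L = 0.8072·3.060 − 0.66 − 1.06 = 0.750.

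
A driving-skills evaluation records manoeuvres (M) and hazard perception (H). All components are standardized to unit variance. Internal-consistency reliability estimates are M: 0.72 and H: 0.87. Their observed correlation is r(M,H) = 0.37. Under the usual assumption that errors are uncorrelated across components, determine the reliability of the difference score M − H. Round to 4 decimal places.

0.6746

Var(M−H) = 1 + 1 − 2·0.37 = 2 − 0.74 = 1.26.
Because errors are independent across components, Cov(Tᵢ,Tⱼ) = Cov(Xᵢ,Xⱼ); the off-diagonal part of the true-score variance is the same as above.
True-score variance = [0.72 + 0.87] − 0.74 = 1.59 − 0.74 = 0.85.
Reliability = 0.85 / 1.26 = 0.6746.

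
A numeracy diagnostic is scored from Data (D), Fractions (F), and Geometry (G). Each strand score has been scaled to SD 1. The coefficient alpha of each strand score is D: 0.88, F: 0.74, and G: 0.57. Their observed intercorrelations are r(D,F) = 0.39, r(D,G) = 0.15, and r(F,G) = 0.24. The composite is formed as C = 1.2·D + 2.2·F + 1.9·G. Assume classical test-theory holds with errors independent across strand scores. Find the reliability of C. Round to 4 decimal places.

0.7962

Var(C) = 1.2² + 2.2² + 1.9² + 2·[2.64·0.39 + 2.28·0.15 + 4.18·0.24] = 9.89 + 4.7496 = 14.6396.
Under uncorrelated errors the observed covariances equal the true-score covariances, so only the own-variance terms attenuate.
True-score variance = [1.2²·0.88 + 2.2²·0.74 + 1.9²·0.57] + 4.7496 = 6.9065 + 4.7496 = 11.6561.
Reliability = 11.6561 / 14.6396 = 0.7962.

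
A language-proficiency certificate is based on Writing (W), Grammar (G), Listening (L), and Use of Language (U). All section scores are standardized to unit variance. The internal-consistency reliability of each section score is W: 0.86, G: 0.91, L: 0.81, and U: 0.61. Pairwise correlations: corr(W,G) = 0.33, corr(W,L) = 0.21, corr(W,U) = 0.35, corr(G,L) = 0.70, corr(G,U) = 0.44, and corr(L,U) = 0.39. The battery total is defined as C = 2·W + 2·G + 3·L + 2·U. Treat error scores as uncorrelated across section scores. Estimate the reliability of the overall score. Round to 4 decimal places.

0.9080

Var(C) = 2² + 2² + 3² + 2² + 2·[4·0.33 + 6·0.21 + 4·0.35 + 6·0.70 + 4·0.44 + 6·0.39] = 21 + 24.56 = 45.56.
With uncorrelated errors the cross-covariances are all true-score covariance, so they carry over unchanged; only the diagonal terms shrink to ρᵢσᵢ².
True-score variance = [2²·0.86 + 2²·0.91 + 3²·0.81 + 2²·0.61] + 24.56 = 16.81 + 24.56 = 41.37.
Reliability = 41.37 / 45.56 = 0.9080.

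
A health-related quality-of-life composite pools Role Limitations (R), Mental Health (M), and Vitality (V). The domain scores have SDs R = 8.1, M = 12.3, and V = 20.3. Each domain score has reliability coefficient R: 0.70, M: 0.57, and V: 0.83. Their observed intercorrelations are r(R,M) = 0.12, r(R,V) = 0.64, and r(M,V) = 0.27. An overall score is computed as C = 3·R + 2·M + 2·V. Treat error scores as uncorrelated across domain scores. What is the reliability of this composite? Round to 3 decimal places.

Var(C) = 3²·8.1² + 2²·12.3² + 2²·20.3² + 2·[6·8.1·12.3·0.12 + 6·8.1·20.3·0.64 + 4·12.3·20.3·0.27] = 2844.01 + 1945.62 = 4789.63.
Because errors are independent across components, Cov(Tᵢ,Tⱼ) = Cov(Xᵢ,Xⱼ); the off-diagonal part of the true-score variance is the same as above.
True-score variance = [3²·8.1²·0.70 + 2²·12.3²·0.57 + 2²·20.3²·0.83] + 1945.62 = 2126.42 + 1945.62 = 4072.04.
Reliability = 4072.04 / 4789.63 = 0.850.

0.850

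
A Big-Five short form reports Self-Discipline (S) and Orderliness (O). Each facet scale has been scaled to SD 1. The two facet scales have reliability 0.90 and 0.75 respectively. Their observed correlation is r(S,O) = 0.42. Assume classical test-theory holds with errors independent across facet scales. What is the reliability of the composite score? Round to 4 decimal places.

0.8768

Var(S+O) = 2 + 2·[0.42] = 2 + 0.84 = 2.84.
Because errors are independent across components, Cov(Tᵢ,Tⱼ) = Cov(Xᵢ,Xⱼ); the off-diagonal part of the true-score variance is the same as above.
True-score variance = [0.90 + 0.75] + 0.84 = 1.65 + 0.84 = 2.49.
Reliability = 2.49 / 2.84 = 0.8768.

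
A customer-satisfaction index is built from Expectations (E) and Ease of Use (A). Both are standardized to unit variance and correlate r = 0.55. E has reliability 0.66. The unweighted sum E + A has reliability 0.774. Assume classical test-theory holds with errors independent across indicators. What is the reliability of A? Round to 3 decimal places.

0.639

Var(E+A) = 2 + 2·0.55 = 3.100.
True-score variance = ρ_E + ρ_A + 2·0.55, so 0.774 = (0.66 + ρ_A + 1.10) / 3.100.
ρ_A = 0.774·3.100 − 0.66 − 1.10 = 0.639.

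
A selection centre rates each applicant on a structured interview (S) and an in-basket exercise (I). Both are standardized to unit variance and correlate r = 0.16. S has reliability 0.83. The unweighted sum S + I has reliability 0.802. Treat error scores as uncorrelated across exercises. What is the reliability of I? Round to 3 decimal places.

Var(S+I) = 2 + 2·0.16 = 2.320.
True-score variance = ρ_S + ρ_I + 2·0.16, so 0.802 = (0.83 + ρ_I + 0.32) / 2.320.
ρ_I = 0.802·2.320 − 0.83 − 0.32 = 0.711.

0.711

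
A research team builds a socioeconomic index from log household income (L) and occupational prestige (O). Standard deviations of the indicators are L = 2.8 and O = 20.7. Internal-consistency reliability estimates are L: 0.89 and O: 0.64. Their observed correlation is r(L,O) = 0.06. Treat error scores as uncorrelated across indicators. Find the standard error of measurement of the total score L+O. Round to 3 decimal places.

12.455

Var(total) = 436.33 + 6.9552 = 443.285.
True-score variance = 281.211 + 6.9552 = 288.166, so reliability = 0.6501.
Error variance = 443.285 − 288.166 = 155.119; SEM = √155.119 = 12.455.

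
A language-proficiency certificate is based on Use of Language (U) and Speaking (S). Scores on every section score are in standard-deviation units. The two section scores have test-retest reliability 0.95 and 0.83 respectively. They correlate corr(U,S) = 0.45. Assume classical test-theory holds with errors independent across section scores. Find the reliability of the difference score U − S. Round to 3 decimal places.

0.800

Var(U−S) = 1 + 1 − 2·0.45 = 2 − 0.9 = 1.1.
Under uncorrelated errors the observed covariances equal the true-score covariances, so only the own-variance terms attenuate.
True-score variance = [0.95 + 0.83] − 0.9 = 1.78 − 0.9 = 0.88.
Reliability = 0.88 / 1.1 = 0.800.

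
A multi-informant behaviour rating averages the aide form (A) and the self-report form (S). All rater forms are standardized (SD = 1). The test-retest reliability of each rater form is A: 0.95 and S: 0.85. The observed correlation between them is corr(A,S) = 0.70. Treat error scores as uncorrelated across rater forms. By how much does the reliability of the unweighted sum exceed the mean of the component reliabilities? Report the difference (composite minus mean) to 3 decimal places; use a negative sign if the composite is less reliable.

0.041

Var(sum) = 2 + 1.4 = 3.4; true-score variance = 1.8 + 1.4 = 3.2; composite reliability = 0.9412.
Mean component reliability = 0.9000.
Difference = 0.9412 − 0.9000 = 0.041.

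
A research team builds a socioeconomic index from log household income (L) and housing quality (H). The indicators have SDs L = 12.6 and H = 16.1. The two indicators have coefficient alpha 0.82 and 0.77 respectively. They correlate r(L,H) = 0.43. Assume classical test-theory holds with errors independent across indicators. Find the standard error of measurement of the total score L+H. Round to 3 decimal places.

9.391

Var(total) = 417.97 + 174.46 = 592.43.
True-score variance = 329.775 + 174.46 = 504.235, so reliability = 0.8511.
Error variance = 592.43 − 504.235 = 88.1951; SEM = √88.1951 = 9.391.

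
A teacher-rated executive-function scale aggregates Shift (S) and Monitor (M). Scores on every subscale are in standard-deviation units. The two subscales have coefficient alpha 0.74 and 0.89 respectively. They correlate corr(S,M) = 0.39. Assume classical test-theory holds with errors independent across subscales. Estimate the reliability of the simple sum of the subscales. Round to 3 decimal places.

Var(S+M) = 2 + 2·[0.39] = 2 + 0.78 = 2.78.
With uncorrelated errors the cross-covariances are all true-score covariance, so they carry over unchanged; only the diagonal terms shrink to ρᵢσᵢ².
True-score variance = [0.74 + 0.89] + 0.78 = 1.63 + 0.78 = 2.41.
Reliability = 2.41 / 2.78 = 0.867.

0.867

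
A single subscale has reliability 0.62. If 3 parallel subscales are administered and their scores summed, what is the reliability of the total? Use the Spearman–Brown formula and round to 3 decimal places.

0.830

ρ_k = kρ / (1 + (k−1)ρ) = 3·0.62 / (1 + 2·0.62) = 1.860 / 2.240 = 0.830.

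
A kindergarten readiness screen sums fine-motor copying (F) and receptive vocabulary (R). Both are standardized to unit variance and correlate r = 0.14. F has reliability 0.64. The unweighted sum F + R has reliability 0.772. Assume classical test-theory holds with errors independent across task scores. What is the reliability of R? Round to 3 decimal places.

Var(F+R) = 2 + 2·0.14 = 2.280.
True-score variance = ρ_F + ρ_R + 2·0.14, so 0.772 = (0.64 + ρ_R + 0.28) / 2.280.
ρ_R = 0.772·2.280 − 0.64 − 0.28 = 0.840.

0.840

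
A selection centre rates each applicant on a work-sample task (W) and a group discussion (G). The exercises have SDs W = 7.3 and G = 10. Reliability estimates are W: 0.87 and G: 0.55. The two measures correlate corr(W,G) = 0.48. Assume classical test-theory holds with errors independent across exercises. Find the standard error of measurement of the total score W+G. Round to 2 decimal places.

Var(total) = 153.29 + 70.08 = 223.37.
True-score variance = 101.362 + 70.08 = 171.442, so reliability = 0.7675.
Error variance = 223.37 − 171.442 = 51.9277; SEM = √51.9277 = 7.21.

7.21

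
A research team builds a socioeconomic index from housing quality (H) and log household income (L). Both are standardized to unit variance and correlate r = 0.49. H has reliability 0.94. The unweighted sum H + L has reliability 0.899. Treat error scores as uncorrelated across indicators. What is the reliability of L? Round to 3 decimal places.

0.759

Var(H+L) = 2 + 2·0.49 = 2.980.
True-score variance = ρ_H + ρ_L + 2·0.49, so 0.899 = (0.94 + ρ_L + 0.98) / 2.980.
ρ_L = 0.899·2.980 − 0.94 − 0.98 = 0.759.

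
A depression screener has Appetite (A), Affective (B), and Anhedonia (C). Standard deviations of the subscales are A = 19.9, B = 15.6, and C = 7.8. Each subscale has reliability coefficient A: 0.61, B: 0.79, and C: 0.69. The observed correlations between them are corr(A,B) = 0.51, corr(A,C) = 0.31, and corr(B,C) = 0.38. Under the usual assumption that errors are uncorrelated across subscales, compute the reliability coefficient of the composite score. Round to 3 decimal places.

Var(A+B+C) = 19.9² + 15.6² + 7.8² + 2·[19.9·15.6·0.51 + 19.9·7.8·0.31 + 15.6·7.8·0.38] = 700.21 + 505.362 = 1205.57.
Because errors are independent across components, Cov(Tᵢ,Tⱼ) = Cov(Xᵢ,Xⱼ); the off-diagonal part of the true-score variance is the same as above.
True-score variance = [19.9²·0.61 + 15.6²·0.79 + 7.8²·0.69] + 505.362 = 475.8 + 505.362 = 981.162.
Reliability = 981.162 / 1205.57 = 0.814.

0.814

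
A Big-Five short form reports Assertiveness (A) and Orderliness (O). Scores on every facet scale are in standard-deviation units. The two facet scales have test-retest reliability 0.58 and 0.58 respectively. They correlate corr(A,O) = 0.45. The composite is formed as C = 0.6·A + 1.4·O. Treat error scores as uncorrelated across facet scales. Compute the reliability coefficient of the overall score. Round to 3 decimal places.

Var(C) = 0.6² + 1.4² + 2·[0.84·0.45] = 2.32 + 0.756 = 3.076.
With uncorrelated errors the cross-covariances are all true-score covariance, so they carry over unchanged; only the diagonal terms shrink to ρᵢσᵢ².
True-score variance = [0.6²·0.58 + 1.4²·0.58] + 0.756 = 1.3456 + 0.756 = 2.1016.
Reliability = 2.1016 / 3.076 = 0.683.

0.683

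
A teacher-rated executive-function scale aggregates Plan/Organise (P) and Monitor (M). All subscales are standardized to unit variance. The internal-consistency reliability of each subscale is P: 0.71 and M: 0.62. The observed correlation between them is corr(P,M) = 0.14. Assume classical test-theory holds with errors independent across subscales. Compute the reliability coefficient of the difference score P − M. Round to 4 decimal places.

Var(P−M) = 1 + 1 − 2·0.14 = 2 − 0.28 = 1.72.
Because errors are independent across components, Cov(Tᵢ,Tⱼ) = Cov(Xᵢ,Xⱼ); the off-diagonal part of the true-score variance is the same as above.
True-score variance = [0.71 + 0.62] − 0.28 = 1.33 − 0.28 = 1.05.
Reliability = 1.05 / 1.72 = 0.6105.

0.6105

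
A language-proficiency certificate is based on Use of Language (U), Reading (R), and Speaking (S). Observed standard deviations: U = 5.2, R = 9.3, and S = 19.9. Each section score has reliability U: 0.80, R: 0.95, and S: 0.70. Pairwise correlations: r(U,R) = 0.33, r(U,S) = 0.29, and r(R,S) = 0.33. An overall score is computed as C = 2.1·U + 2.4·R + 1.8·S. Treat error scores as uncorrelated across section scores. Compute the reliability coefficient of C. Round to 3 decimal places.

Var(C) = 2.1²·5.2² + 2.4²·9.3² + 1.8²·19.9² + 2·[5.04·5.2·9.3·0.33 + 3.78·5.2·19.9·0.29 + 4.32·9.3·19.9·0.33] = 1900.5 + 915.406 = 2815.91.
With uncorrelated errors the cross-covariances are all true-score covariance, so they carry over unchanged; only the diagonal terms shrink to ρᵢσᵢ².
True-score variance = [2.1²·5.2²·0.80 + 2.4²·9.3²·0.95 + 1.8²·19.9²·0.70] + 915.406 = 1466.82 + 915.406 = 2382.23.
Reliability = 2382.23 / 2815.91 = 0.846.

0.846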